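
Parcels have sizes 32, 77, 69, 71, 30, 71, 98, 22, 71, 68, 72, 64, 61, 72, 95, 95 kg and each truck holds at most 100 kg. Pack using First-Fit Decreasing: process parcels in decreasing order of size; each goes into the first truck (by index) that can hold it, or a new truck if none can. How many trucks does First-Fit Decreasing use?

13

Sorted descending: 98, 95, 95, 77, 72, 72, 71, 71, 71, 69, 68, 64, 61, 32, 30, 22.
truck 1: place 98 kg, 2 kg left
truck 2: place 95 kg, 5 kg left
truck 3: place 95 kg, 5 kg left
truck 4: place 77 kg, 23 kg left
truck 5: place 72 kg, 28 kg left
truck 6: place 72 kg, 28 kg left
truck 7: place 71 kg, 29 kg left
truck 8: place 71 kg, 29 kg left
truck 9: place 71 kg, 29 kg left
truck 10: place 69 kg, 31 kg left
truck 11: place 68 kg, 32 kg left
truck 12: place 64 kg, 36 kg left
truck 13: place 61 kg, 39 kg left
truck 11: place 32 kg, 0 kg left
truck 10: place 30 kg, 1 kg left
truck 4: place 22 kg, 1 kg left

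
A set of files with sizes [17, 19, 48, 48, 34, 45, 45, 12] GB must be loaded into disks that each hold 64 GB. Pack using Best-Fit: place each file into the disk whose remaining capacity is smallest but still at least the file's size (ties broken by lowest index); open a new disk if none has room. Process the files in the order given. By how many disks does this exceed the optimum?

1

Best-Fit: [17,19] [48,12] [48] [34] [45] [45] → 6 disks.
Total size 268 GB; any packing needs at least ⌈268/64⌉ = 5 disks.
An optimal packing achieves that bound: [48,12] [48] [45,19] [45,17] [34] → 5 disks.
Excess: 6 − 5 = 1.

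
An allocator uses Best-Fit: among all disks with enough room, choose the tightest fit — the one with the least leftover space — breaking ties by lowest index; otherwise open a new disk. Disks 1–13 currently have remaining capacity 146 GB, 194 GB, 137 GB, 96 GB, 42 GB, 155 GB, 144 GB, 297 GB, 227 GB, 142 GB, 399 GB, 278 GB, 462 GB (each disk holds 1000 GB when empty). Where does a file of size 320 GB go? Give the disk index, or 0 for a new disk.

11

Disks with room: disk 11 (399 GB), disk 13 (462 GB).
Tightest fit is disk 11 with 399 GB free.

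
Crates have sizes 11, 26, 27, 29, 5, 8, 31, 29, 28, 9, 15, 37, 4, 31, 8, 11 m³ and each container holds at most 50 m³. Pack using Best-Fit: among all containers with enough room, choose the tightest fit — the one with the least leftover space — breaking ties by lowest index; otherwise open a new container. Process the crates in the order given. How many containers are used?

8

container 1: place 11 m³, 39 m³ left
container 1: place 26 m³, 13 m³ left
container 2: place 27 m³, 23 m³ left
container 3: place 29 m³, 21 m³ left
container 1: place 5 m³, 8 m³ left
container 1: place 8 m³, 0 m³ left
container 4: place 31 m³, 19 m³ left
container 5: place 29 m³, 21 m³ left
container 6: place 28 m³, 22 m³ left
container 4: place 9 m³, 10 m³ left
container 3: place 15 m³, 6 m³ left
container 7: place 37 m³, 13 m³ left
container 3: place 4 m³, 2 m³ left
container 8: place 31 m³, 19 m³ left
container 4: place 8 m³, 2 m³ left
container 7: place 11 m³, 2 m³ left
Final containers: [11,26,5,8] [27] [29,15,4] [31,9,8] [29] [28] [37,11] [31].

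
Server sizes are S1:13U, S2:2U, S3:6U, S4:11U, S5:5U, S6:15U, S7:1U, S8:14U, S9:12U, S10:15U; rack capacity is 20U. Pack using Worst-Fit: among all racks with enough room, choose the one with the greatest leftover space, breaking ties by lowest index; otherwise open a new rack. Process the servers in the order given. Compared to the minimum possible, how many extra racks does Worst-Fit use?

0

Worst-Fit: [13,2,5] [6,11] [15,1] [14] [12] [15] → 6 racks.
6 servers exceed 10U (half the capacity), and no two of those can share a rack, so at least 6 racks are needed.
So 6 is already optimal.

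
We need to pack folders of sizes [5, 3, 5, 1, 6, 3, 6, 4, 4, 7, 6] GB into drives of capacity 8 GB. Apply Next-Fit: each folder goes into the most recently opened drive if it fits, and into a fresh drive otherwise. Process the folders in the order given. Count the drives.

8 drives

drive 1: place 5 GB, 3 GB left
drive 1: place 3 GB, 0 GB left
drive 2: place 5 GB, 3 GB left
drive 2: place 1 GB, 2 GB left
drive 3: place 6 GB, 2 GB left
drive 4: place 3 GB, 5 GB left
drive 5: place 6 GB, 2 GB left
drive 6: place 4 GB, 4 GB left
drive 6: place 4 GB, 0 GB left
drive 7: place 7 GB, 1 GB left
drive 8: place 6 GB, 2 GB left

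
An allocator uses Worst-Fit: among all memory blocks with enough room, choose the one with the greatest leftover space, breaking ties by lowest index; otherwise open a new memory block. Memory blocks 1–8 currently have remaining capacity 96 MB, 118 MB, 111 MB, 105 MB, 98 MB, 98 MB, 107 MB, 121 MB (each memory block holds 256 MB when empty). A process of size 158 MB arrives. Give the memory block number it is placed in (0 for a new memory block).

No memory block has ≥ 158 MB free, so a new memory block is opened.

0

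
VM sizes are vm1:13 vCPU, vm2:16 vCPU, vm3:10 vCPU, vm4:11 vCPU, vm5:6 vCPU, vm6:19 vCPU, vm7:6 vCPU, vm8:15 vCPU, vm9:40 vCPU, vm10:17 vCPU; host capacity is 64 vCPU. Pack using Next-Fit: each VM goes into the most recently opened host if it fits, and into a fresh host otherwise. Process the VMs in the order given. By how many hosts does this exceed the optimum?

Next-Fit: [13,16,10,11,6] [19,6,15] [40,17] → 3 hosts.
Total size 153 vCPU; any packing needs at least ⌈153/64⌉ = 3 hosts.
So 3 is already optimal.

0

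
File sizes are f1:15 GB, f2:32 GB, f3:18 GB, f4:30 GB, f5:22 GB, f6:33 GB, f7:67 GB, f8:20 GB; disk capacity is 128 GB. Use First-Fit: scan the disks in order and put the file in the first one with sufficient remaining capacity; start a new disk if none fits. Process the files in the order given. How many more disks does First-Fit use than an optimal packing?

First-Fit: [15,32,18,30,22] [33,67,20] → 2 disks.
Total size 237 GB; any packing needs at least ⌈237/128⌉ = 2 disks.
So 2 is already optimal.

0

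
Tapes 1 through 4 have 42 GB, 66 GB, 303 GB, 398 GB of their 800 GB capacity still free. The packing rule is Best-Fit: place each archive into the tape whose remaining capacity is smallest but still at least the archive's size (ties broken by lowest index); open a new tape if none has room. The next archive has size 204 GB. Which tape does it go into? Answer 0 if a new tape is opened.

3

Tapes with room: tape 3 (303 GB), tape 4 (398 GB).
Tightest fit is tape 3 with 303 GB free.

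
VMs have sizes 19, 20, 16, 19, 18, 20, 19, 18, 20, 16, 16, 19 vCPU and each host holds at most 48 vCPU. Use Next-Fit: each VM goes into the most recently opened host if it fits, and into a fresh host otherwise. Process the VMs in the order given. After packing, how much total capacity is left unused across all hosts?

host 1: place 19 vCPU, 29 vCPU left
host 1: place 20 vCPU, 9 vCPU left
host 2: place 16 vCPU, 32 vCPU left
host 2: place 19 vCPU, 13 vCPU left
host 3: place 18 vCPU, 30 vCPU left
host 3: place 20 vCPU, 10 vCPU left
host 4: place 19 vCPU, 29 vCPU left
host 4: place 18 vCPU, 11 vCPU left
host 5: place 20 vCPU, 28 vCPU left
host 5: place 16 vCPU, 12 vCPU left
host 6: place 16 vCPU, 32 vCPU left
host 6: place 19 vCPU, 13 vCPU left
6 hosts × 48 vCPU = 288 vCPU; used 220 vCPU; unused 68 vCPU.

68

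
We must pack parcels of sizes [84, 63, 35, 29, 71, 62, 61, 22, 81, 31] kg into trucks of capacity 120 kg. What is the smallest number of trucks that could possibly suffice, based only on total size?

Total size = 84 + 63 + 35 + 29 + 71 + 62 + 61 + 22 + 81 + 31 = 539 kg.
⌈539 / 120⌉ = 5.

5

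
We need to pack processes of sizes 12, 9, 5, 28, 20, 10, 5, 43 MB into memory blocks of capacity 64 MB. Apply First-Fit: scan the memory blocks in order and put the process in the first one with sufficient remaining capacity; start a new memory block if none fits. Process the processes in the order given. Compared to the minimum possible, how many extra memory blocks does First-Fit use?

First-Fit: [12,9,5,28,10] [20,5] [43] → 3 memory blocks.
Total size 132 MB; any packing needs at least ⌈132/64⌉ = 3 memory blocks.
So 3 is already optimal.

0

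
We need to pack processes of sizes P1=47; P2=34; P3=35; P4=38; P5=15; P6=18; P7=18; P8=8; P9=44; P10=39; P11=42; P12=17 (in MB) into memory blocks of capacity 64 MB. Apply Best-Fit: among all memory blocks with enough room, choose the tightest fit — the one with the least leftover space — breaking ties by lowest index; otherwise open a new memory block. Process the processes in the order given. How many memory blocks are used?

7

P1 (47 MB) → memory block 1 (remaining 17 MB)
P2 (34 MB) → memory block 2 (remaining 30 MB)
P3 (35 MB) → memory block 3 (remaining 29 MB)
P4 (38 MB) → memory block 4 (remaining 26 MB)
P5 (15 MB) → memory block 1 (remaining 2 MB)
P6 (18 MB) → memory block 4 (remaining 8 MB)
P7 (18 MB) → memory block 3 (remaining 11 MB)
P8 (8 MB) → memory block 4 (remaining 0 MB)
P9 (44 MB) → memory block 5 (remaining 20 MB)
P10 (39 MB) → memory block 6 (remaining 25 MB)
P11 (42 MB) → memory block 7 (remaining 22 MB)
P12 (17 MB) → memory block 5 (remaining 3 MB)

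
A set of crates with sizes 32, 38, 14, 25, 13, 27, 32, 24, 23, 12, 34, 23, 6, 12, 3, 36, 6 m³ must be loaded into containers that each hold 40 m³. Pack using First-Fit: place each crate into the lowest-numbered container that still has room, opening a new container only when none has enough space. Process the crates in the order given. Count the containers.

10

Put 32 m³ in container 1; 8 m³ remain.
Put 38 m³ in container 2; 2 m³ remain.
Put 14 m³ in container 3; 26 m³ remain.
Put 25 m³ in container 3; 1 m³ remain.
Put 13 m³ in container 4; 27 m³ remain.
Put 27 m³ in container 4; 0 m³ remain.
Put 32 m³ in container 5; 8 m³ remain.
Put 24 m³ in container 6; 16 m³ remain.
Put 23 m³ in container 7; 17 m³ remain.
Put 12 m³ in container 6; 4 m³ remain.
Put 34 m³ in container 8; 6 m³ remain.
Put 23 m³ in container 9; 17 m³ remain.
Put 6 m³ in container 1; 2 m³ remain.
Put 12 m³ in container 7; 5 m³ remain.
Put 3 m³ in container 5; 5 m³ remain.
Put 36 m³ in container 10; 4 m³ remain.
Put 6 m³ in container 8; 0 m³ remain.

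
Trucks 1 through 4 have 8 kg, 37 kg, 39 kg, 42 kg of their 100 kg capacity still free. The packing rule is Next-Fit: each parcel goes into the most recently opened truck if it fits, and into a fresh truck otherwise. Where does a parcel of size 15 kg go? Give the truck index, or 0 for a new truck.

4

Next-Fit only looks at truck 4, which has 42 kg free.
15 kg fits there.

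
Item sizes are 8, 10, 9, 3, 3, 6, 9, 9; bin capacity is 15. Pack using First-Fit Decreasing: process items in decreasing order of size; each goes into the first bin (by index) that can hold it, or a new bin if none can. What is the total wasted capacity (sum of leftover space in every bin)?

Sorted descending: 10, 9, 9, 9, 8, 6, 3, 3.
Put 10 in bin 1; 5 remain.
Put 9 in bin 2; 6 remain.
Put 9 in bin 3; 6 remain.
Put 9 in bin 4; 6 remain.
Put 8 in bin 5; 7 remain.
Put 6 in bin 2; 0 remain.
Put 3 in bin 1; 2 remain.
Put 3 in bin 3; 3 remain.
5 bins × 15 = 75; used 57; unused 18.

18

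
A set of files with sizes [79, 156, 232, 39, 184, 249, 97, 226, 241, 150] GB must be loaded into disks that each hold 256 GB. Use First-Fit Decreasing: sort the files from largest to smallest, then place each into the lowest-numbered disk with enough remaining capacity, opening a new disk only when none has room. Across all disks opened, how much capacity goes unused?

Sorted descending: 249, 241, 232, 226, 184, 156, 150, 97, 79, 39.
disk 1: place 249 GB, 7 GB left
disk 2: place 241 GB, 15 GB left
disk 3: place 232 GB, 24 GB left
disk 4: place 226 GB, 30 GB left
disk 5: place 184 GB, 72 GB left
disk 6: place 156 GB, 100 GB left
disk 7: place 150 GB, 106 GB left
disk 6: place 97 GB, 3 GB left
disk 7: place 79 GB, 27 GB left
disk 5: place 39 GB, 33 GB left
7 disks × 256 GB = 1792 GB; used 1653 GB; unused 139 GB.

139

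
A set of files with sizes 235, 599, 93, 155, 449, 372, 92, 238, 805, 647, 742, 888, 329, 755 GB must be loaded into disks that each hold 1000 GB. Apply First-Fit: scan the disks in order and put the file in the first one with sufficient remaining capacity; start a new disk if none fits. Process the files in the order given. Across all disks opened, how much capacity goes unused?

1601

235 GB → disk 1 (remaining 765 GB)
599 GB → disk 1 (remaining 166 GB)
93 GB → disk 1 (remaining 73 GB)
155 GB → disk 2 (remaining 845 GB)
449 GB → disk 2 (remaining 396 GB)
372 GB → disk 2 (remaining 24 GB)
92 GB → disk 3 (remaining 908 GB)
238 GB → disk 3 (remaining 670 GB)
805 GB → disk 4 (remaining 195 GB)
647 GB → disk 3 (remaining 23 GB)
742 GB → disk 5 (remaining 258 GB)
888 GB → disk 6 (remaining 112 GB)
329 GB → disk 7 (remaining 671 GB)
755 GB → disk 8 (remaining 245 GB)
8 disks × 1000 GB = 8000 GB; used 6399 GB; unused 1601 GB.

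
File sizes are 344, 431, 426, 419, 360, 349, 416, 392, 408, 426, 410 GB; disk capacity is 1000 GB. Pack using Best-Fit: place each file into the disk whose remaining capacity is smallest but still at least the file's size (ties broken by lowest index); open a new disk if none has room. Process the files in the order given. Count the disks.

6

344 GB → disk 1 (remaining 656 GB)
431 GB → disk 1 (remaining 225 GB)
426 GB → disk 2 (remaining 574 GB)
419 GB → disk 2 (remaining 155 GB)
360 GB → disk 3 (remaining 640 GB)
349 GB → disk 3 (remaining 291 GB)
416 GB → disk 4 (remaining 584 GB)
392 GB → disk 4 (remaining 192 GB)
408 GB → disk 5 (remaining 592 GB)
426 GB → disk 5 (remaining 166 GB)
410 GB → disk 6 (remaining 590 GB)
Final disks: [344,431] [426,419] [360,349] [416,392] [408,426] [410].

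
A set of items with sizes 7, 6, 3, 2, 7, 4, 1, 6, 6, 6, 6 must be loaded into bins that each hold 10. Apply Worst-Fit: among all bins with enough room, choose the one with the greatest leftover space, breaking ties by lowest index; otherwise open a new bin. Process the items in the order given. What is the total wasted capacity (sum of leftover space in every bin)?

26

Put 7 in bin 1; 3 remain.
Put 6 in bin 2; 4 remain.
Put 3 in bin 2; 1 remain.
Put 2 in bin 1; 1 remain.
Put 7 in bin 3; 3 remain.
Put 4 in bin 4; 6 remain.
Put 1 in bin 4; 5 remain.
Put 6 in bin 5; 4 remain.
Put 6 in bin 6; 4 remain.
Put 6 in bin 7; 4 remain.
Put 6 in bin 8; 4 remain.
8 bins × 10 = 80; used 54; unused 26.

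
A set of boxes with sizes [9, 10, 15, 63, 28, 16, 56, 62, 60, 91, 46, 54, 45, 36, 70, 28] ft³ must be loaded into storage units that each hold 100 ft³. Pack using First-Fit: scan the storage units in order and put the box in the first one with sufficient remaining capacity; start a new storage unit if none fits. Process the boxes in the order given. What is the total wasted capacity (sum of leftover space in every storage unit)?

111

storage unit 1: place 9 ft³, 91 ft³ left
storage unit 1: place 10 ft³, 81 ft³ left
storage unit 1: place 15 ft³, 66 ft³ left
storage unit 1: place 63 ft³, 3 ft³ left
storage unit 2: place 28 ft³, 72 ft³ left
storage unit 2: place 16 ft³, 56 ft³ left
storage unit 2: place 56 ft³, 0 ft³ left
storage unit 3: place 62 ft³, 38 ft³ left
storage unit 4: place 60 ft³, 40 ft³ left
storage unit 5: place 91 ft³, 9 ft³ left
storage unit 6: place 46 ft³, 54 ft³ left
storage unit 6: place 54 ft³, 0 ft³ left
storage unit 7: place 45 ft³, 55 ft³ left
storage unit 3: place 36 ft³, 2 ft³ left
storage unit 8: place 70 ft³, 30 ft³ left
storage unit 4: place 28 ft³, 12 ft³ left
8 storage units × 100 ft³ = 800 ft³; used 689 ft³; unused 111 ft³.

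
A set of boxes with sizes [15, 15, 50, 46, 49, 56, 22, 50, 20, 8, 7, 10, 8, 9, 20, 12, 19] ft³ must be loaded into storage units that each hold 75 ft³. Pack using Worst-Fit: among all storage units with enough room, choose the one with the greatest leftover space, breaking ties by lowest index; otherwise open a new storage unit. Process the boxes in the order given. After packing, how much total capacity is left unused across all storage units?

15 ft³ → storage unit 1 (remaining 60 ft³)
15 ft³ → storage unit 1 (remaining 45 ft³)
50 ft³ → storage unit 2 (remaining 25 ft³)
46 ft³ → storage unit 3 (remaining 29 ft³)
49 ft³ → storage unit 4 (remaining 26 ft³)
56 ft³ → storage unit 5 (remaining 19 ft³)
22 ft³ → storage unit 1 (remaining 23 ft³)
50 ft³ → storage unit 6 (remaining 25 ft³)
20 ft³ → storage unit 3 (remaining 9 ft³)
8 ft³ → storage unit 4 (remaining 18 ft³)
7 ft³ → storage unit 2 (remaining 18 ft³)
10 ft³ → storage unit 6 (remaining 15 ft³)
8 ft³ → storage unit 1 (remaining 15 ft³)
9 ft³ → storage unit 5 (remaining 10 ft³)
20 ft³ → storage unit 7 (remaining 55 ft³)
12 ft³ → storage unit 7 (remaining 43 ft³)
19 ft³ → storage unit 7 (remaining 24 ft³)
7 storage units × 75 ft³ = 525 ft³; used 416 ft³; unused 109 ft³.

109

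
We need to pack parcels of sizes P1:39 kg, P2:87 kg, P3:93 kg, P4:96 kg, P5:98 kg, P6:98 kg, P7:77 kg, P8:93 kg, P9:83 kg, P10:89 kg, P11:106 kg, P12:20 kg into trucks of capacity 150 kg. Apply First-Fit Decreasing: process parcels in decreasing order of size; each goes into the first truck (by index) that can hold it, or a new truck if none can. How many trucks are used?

Sorted descending: 106, 98, 98, 96, 93, 93, 89, 87, 83, 77, 39, 20.
Put 106 kg in truck 1; 44 kg remain.
Put 98 kg in truck 2; 52 kg remain.
Put 98 kg in truck 3; 52 kg remain.
Put 96 kg in truck 4; 54 kg remain.
Put 93 kg in truck 5; 57 kg remain.
Put 93 kg in truck 6; 57 kg remain.
Put 89 kg in truck 7; 61 kg remain.
Put 87 kg in truck 8; 63 kg remain.
Put 83 kg in truck 9; 67 kg remain.
Put 77 kg in truck 10; 73 kg remain.
Put 39 kg in truck 1; 5 kg remain.
Put 20 kg in truck 2; 32 kg remain.

10 trucks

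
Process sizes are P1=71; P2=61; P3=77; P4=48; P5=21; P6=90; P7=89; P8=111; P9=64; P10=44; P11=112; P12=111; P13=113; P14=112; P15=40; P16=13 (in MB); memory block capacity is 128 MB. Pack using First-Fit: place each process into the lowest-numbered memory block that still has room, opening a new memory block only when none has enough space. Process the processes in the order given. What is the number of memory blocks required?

memory block 1: place P1 (71 MB), 57 MB left
memory block 2: place P2 (61 MB), 67 MB left
memory block 3: place P3 (77 MB), 51 MB left
memory block 1: place P4 (48 MB), 9 MB left
memory block 2: place P5 (21 MB), 46 MB left
memory block 4: place P6 (90 MB), 38 MB left
memory block 5: place P7 (89 MB), 39 MB left
memory block 6: place P8 (111 MB), 17 MB left
memory block 7: place P9 (64 MB), 64 MB left
memory block 2: place P10 (44 MB), 2 MB left
memory block 8: place P11 (112 MB), 16 MB left
memory block 9: place P12 (111 MB), 17 MB left
memory block 10: place P13 (113 MB), 15 MB left
memory block 11: place P14 (112 MB), 16 MB left
memory block 3: place P15 (40 MB), 11 MB left
memory block 4: place P16 (13 MB), 25 MB left
Final memory blocks: [71,48] [61,21,44] [77,40] [90,13] [89] [111] [64] [112] [111] [113] [112].

11 memory blocks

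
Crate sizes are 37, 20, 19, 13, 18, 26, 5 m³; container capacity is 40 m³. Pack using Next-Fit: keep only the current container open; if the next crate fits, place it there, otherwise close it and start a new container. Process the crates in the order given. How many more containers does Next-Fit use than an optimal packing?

0

Next-Fit: [37] [20,19] [13,18] [26,5] → 4 containers.
Total size 138 m³; any packing needs at least ⌈138/40⌉ = 4 containers.
So 4 is already optimal.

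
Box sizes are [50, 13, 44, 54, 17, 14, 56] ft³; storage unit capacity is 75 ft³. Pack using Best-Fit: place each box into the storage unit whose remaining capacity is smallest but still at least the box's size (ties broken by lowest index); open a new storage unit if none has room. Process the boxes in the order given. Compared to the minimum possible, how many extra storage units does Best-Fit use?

Best-Fit: [50,13] [44,14] [54,17] [56] → 4 storage units.
Total size 248 ft³; any packing needs at least ⌈248/75⌉ = 4 storage units.
So 4 is already optimal.

0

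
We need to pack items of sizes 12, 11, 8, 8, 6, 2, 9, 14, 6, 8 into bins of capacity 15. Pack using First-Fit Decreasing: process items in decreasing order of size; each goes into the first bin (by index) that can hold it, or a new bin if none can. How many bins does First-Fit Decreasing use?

7 bins

Sorted descending: 14, 12, 11, 9, 8, 8, 8, 6, 6, 2.
Put 14 in bin 1; 1 remain.
Put 12 in bin 2; 3 remain.
Put 11 in bin 3; 4 remain.
Put 9 in bin 4; 6 remain.
Put 8 in bin 5; 7 remain.
Put 8 in bin 6; 7 remain.
Put 8 in bin 7; 7 remain.
Put 6 in bin 4; 0 remain.
Put 6 in bin 5; 1 remain.
Put 2 in bin 2; 1 remain.
Final bins: [14] [12,2] [11] [9,6] [8,6] [8] [8].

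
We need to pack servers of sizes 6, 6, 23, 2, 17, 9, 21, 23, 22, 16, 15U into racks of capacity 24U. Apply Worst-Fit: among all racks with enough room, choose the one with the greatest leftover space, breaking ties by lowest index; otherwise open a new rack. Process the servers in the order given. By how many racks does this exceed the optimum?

1

Worst-Fit: [6,6,2,9] [23] [17] [21] [23] [22] [16] [15] → 8 racks.
Total size 160U; any packing needs at least ⌈160/24⌉ = 7 racks.
An optimal packing achieves that bound: [23] [23] [22,2] [21] [17,6] [16,6] [15,9] → 7 racks.
Excess: 8 − 7 = 1.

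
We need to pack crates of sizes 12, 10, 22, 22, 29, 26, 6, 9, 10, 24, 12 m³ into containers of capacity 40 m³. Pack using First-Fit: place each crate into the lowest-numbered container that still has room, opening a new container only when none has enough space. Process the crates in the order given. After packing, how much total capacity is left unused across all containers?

Put 12 m³ in container 1; 28 m³ remain.
Put 10 m³ in container 1; 18 m³ remain.
Put 22 m³ in container 2; 18 m³ remain.
Put 22 m³ in container 3; 18 m³ remain.
Put 29 m³ in container 4; 11 m³ remain.
Put 26 m³ in container 5; 14 m³ remain.
Put 6 m³ in container 1; 12 m³ remain.
Put 9 m³ in container 1; 3 m³ remain.
Put 10 m³ in container 2; 8 m³ remain.
Put 24 m³ in container 6; 16 m³ remain.
Put 12 m³ in container 3; 6 m³ remain.
6 containers × 40 m³ = 240 m³; used 182 m³; unused 58 m³.

58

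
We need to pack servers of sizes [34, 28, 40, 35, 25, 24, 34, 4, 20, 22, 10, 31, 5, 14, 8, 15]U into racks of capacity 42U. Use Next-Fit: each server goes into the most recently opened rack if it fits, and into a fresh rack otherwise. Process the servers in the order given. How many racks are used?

10

Put 34U in rack 1; 8U remain.
Put 28U in rack 2; 14U remain.
Put 40U in rack 3; 2U remain.
Put 35U in rack 4; 7U remain.
Put 25U in rack 5; 17U remain.
Put 24U in rack 6; 18U remain.
Put 34U in rack 7; 8U remain.
Put 4U in rack 7; 4U remain.
Put 20U in rack 8; 22U remain.
Put 22U in rack 8; 0U remain.
Put 10U in rack 9; 32U remain.
Put 31U in rack 9; 1U remain.
Put 5U in rack 10; 37U remain.
Put 14U in rack 10; 23U remain.
Put 8U in rack 10; 15U remain.
Put 15U in rack 10; 0U remain.
Final racks: [34] [28] [40] [35] [25] [24] [34,4] [20,22] [10,31] [5,14,8,15].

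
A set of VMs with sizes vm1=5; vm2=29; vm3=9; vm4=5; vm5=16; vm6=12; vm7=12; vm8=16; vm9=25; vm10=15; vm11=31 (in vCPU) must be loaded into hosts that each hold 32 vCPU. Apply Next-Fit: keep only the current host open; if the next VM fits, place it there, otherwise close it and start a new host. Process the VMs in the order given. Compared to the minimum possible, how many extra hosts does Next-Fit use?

Next-Fit: [5] [29] [9,5,16] [12,12] [16] [25] [15] [31] → 8 hosts.
Total size 175 vCPU; any packing needs at least ⌈175/32⌉ = 6 hosts.
An optimal packing achieves that bound: [31] [29] [25,5] [16,16] [15,12,5] [12,9] → 6 hosts.
Excess: 8 − 6 = 2.

2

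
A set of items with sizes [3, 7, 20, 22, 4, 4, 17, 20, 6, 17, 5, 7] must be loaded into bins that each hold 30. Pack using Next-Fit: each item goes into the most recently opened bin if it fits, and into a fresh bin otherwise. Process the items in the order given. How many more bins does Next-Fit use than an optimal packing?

Next-Fit: [3,7,20] [22,4,4] [17] [20,6] [17,5,7] → 5 bins.
Total size 132; any packing needs at least ⌈132/30⌉ = 5 bins.
So 5 is already optimal.

0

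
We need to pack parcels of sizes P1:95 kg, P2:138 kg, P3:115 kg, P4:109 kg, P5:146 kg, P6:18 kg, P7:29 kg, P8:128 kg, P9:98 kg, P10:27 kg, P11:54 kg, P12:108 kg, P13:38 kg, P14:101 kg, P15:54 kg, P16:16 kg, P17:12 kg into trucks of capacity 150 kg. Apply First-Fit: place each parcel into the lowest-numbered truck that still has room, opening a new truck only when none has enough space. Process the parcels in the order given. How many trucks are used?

10 trucks

P1 (95 kg) → truck 1 (remaining 55 kg)
P2 (138 kg) → truck 2 (remaining 12 kg)
P3 (115 kg) → truck 3 (remaining 35 kg)
P4 (109 kg) → truck 4 (remaining 41 kg)
P5 (146 kg) → truck 5 (remaining 4 kg)
P6 (18 kg) → truck 1 (remaining 37 kg)
P7 (29 kg) → truck 1 (remaining 8 kg)
P8 (128 kg) → truck 6 (remaining 22 kg)
P9 (98 kg) → truck 7 (remaining 52 kg)
P10 (27 kg) → truck 3 (remaining 8 kg)
P11 (54 kg) → truck 8 (remaining 96 kg)
P12 (108 kg) → truck 9 (remaining 42 kg)
P13 (38 kg) → truck 4 (remaining 3 kg)
P14 (101 kg) → truck 10 (remaining 49 kg)
P15 (54 kg) → truck 8 (remaining 42 kg)
P16 (16 kg) → truck 6 (remaining 6 kg)
P17 (12 kg) → truck 2 (remaining 0 kg)
Final trucks: [95,18,29] [138,12] [115,27] [109,38] [146] [128,16] [98] [54,54] [108] [101].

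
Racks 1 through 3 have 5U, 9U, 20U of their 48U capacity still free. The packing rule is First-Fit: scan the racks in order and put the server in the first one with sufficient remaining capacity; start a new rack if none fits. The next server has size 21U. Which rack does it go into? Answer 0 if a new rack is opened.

0

No rack has ≥ 21U free, so a new rack is opened.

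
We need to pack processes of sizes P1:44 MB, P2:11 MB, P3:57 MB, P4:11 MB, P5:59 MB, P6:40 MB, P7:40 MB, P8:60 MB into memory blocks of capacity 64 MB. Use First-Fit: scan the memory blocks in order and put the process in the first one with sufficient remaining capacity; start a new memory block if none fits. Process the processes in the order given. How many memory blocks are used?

memory block 1: place P1 (44 MB), 20 MB left
memory block 1: place P2 (11 MB), 9 MB left
memory block 2: place P3 (57 MB), 7 MB left
memory block 3: place P4 (11 MB), 53 MB left
memory block 4: place P5 (59 MB), 5 MB left
memory block 3: place P6 (40 MB), 13 MB left
memory block 5: place P7 (40 MB), 24 MB left
memory block 6: place P8 (60 MB), 4 MB left

6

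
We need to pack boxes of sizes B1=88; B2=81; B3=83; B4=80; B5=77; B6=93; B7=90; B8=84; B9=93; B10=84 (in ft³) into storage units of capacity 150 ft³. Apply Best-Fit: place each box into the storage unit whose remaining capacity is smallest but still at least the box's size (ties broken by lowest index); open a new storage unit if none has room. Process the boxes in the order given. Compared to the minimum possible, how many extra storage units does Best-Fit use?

Best-Fit: [88] [81] [83] [80] [77] [93] [90] [84] [93] [84] → 10 storage units.
10 boxes exceed 75 ft³ (half the capacity), and no two of those can share a storage unit, so at least 10 storage units are needed.
So 10 is already optimal.

0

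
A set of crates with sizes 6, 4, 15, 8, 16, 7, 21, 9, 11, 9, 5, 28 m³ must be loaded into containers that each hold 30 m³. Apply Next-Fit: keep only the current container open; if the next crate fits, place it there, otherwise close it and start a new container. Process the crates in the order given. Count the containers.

6 m³ → container 1 (remaining 24 m³)
4 m³ → container 1 (remaining 20 m³)
15 m³ → container 1 (remaining 5 m³)
8 m³ → container 2 (remaining 22 m³)
16 m³ → container 2 (remaining 6 m³)
7 m³ → container 3 (remaining 23 m³)
21 m³ → container 3 (remaining 2 m³)
9 m³ → container 4 (remaining 21 m³)
11 m³ → container 4 (remaining 10 m³)
9 m³ → container 4 (remaining 1 m³)
5 m³ → container 5 (remaining 25 m³)
28 m³ → container 6 (remaining 2 m³)

6 containers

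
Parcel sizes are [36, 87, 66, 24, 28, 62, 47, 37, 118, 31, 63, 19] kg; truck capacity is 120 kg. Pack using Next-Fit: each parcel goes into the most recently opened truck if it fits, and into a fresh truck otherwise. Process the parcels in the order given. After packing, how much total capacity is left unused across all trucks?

truck 1: place 36 kg, 84 kg left
truck 2: place 87 kg, 33 kg left
truck 3: place 66 kg, 54 kg left
truck 3: place 24 kg, 30 kg left
truck 3: place 28 kg, 2 kg left
truck 4: place 62 kg, 58 kg left
truck 4: place 47 kg, 11 kg left
truck 5: place 37 kg, 83 kg left
truck 6: place 118 kg, 2 kg left
truck 7: place 31 kg, 89 kg left
truck 7: place 63 kg, 26 kg left
truck 7: place 19 kg, 7 kg left
7 trucks × 120 kg = 840 kg; used 618 kg; unused 222 kg.

222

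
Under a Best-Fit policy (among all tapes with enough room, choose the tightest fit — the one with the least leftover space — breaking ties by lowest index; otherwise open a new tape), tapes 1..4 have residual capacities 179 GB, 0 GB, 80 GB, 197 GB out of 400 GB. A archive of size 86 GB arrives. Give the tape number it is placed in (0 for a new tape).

1

Tapes with room: tape 1 (179 GB), tape 4 (197 GB).
Tightest fit is tape 1 with 179 GB free.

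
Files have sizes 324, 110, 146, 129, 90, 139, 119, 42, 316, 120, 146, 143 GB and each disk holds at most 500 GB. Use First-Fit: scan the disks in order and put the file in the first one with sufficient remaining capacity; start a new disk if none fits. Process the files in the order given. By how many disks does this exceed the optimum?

0

First-Fit: [324,110,42] [146,129,90,119] [139,316] [120,146,143] → 4 disks.
Total size 1824 GB; any packing needs at least ⌈1824/500⌉ = 4 disks.
So 4 is already optimal.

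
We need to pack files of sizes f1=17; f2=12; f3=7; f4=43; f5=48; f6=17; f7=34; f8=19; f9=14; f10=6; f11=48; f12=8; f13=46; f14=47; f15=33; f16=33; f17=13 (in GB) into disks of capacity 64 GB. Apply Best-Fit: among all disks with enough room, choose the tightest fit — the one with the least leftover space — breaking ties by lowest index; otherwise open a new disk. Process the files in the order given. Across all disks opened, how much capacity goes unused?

f1 (17 GB) → disk 1 (remaining 47 GB)
f2 (12 GB) → disk 1 (remaining 35 GB)
f3 (7 GB) → disk 1 (remaining 28 GB)
f4 (43 GB) → disk 2 (remaining 21 GB)
f5 (48 GB) → disk 3 (remaining 16 GB)
f6 (17 GB) → disk 2 (remaining 4 GB)
f7 (34 GB) → disk 4 (remaining 30 GB)
f8 (19 GB) → disk 1 (remaining 9 GB)
f9 (14 GB) → disk 3 (remaining 2 GB)
f10 (6 GB) → disk 1 (remaining 3 GB)
f11 (48 GB) → disk 5 (remaining 16 GB)
f12 (8 GB) → disk 5 (remaining 8 GB)
f13 (46 GB) → disk 6 (remaining 18 GB)
f14 (47 GB) → disk 7 (remaining 17 GB)
f15 (33 GB) → disk 8 (remaining 31 GB)
f16 (33 GB) → disk 9 (remaining 31 GB)
f17 (13 GB) → disk 7 (remaining 4 GB)
9 disks × 64 GB = 576 GB; used 445 GB; unused 131 GB.

131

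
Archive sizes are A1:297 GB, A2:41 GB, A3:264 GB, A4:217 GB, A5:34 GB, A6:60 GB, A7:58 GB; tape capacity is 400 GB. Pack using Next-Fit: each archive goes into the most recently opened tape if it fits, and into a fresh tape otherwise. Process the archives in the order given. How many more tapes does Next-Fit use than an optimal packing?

0

Next-Fit: [297,41] [264] [217,34,60,58] → 3 tapes.
Total size 971 GB; any packing needs at least ⌈971/400⌉ = 3 tapes.
So 3 is already optimal.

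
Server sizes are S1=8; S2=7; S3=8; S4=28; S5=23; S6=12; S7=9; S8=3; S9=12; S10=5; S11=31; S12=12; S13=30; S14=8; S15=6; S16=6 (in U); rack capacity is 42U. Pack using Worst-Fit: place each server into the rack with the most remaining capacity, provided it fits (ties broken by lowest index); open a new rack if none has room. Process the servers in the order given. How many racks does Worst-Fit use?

S1 (8U) → rack 1 (remaining 34U)
S2 (7U) → rack 1 (remaining 27U)
S3 (8U) → rack 1 (remaining 19U)
S4 (28U) → rack 2 (remaining 14U)
S5 (23U) → rack 3 (remaining 19U)
S6 (12U) → rack 1 (remaining 7U)
S7 (9U) → rack 3 (remaining 10U)
S8 (3U) → rack 2 (remaining 11U)
S9 (12U) → rack 4 (remaining 30U)
S10 (5U) → rack 4 (remaining 25U)
S11 (31U) → rack 5 (remaining 11U)
S12 (12U) → rack 4 (remaining 13U)
S13 (30U) → rack 6 (remaining 12U)
S14 (8U) → rack 4 (remaining 5U)
S15 (6U) → rack 6 (remaining 6U)
S16 (6U) → rack 2 (remaining 5U)

6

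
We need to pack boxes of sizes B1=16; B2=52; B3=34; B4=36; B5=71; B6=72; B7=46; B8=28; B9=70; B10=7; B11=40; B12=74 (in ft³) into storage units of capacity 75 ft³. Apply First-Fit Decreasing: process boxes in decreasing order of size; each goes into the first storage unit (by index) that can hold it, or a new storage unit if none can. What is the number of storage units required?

Sorted descending: 74, 72, 71, 70, 52, 46, 40, 36, 34, 28, 16, 7.
Put 74 ft³ in storage unit 1; 1 ft³ remain.
Put 72 ft³ in storage unit 2; 3 ft³ remain.
Put 71 ft³ in storage unit 3; 4 ft³ remain.
Put 70 ft³ in storage unit 4; 5 ft³ remain.
Put 52 ft³ in storage unit 5; 23 ft³ remain.
Put 46 ft³ in storage unit 6; 29 ft³ remain.
Put 40 ft³ in storage unit 7; 35 ft³ remain.
Put 36 ft³ in storage unit 8; 39 ft³ remain.
Put 34 ft³ in storage unit 7; 1 ft³ remain.
Put 28 ft³ in storage unit 6; 1 ft³ remain.
Put 16 ft³ in storage unit 5; 7 ft³ remain.
Put 7 ft³ in storage unit 5; 0 ft³ remain.

8 storage units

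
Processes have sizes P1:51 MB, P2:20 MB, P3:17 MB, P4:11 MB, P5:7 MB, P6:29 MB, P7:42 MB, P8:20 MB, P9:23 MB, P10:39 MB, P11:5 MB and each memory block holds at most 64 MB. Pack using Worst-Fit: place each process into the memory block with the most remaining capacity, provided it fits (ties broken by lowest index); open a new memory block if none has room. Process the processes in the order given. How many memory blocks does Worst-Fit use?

5 memory blocks

P1 (51 MB) → memory block 1 (remaining 13 MB)
P2 (20 MB) → memory block 2 (remaining 44 MB)
P3 (17 MB) → memory block 2 (remaining 27 MB)
P4 (11 MB) → memory block 2 (remaining 16 MB)
P5 (7 MB) → memory block 2 (remaining 9 MB)
P6 (29 MB) → memory block 3 (remaining 35 MB)
P7 (42 MB) → memory block 4 (remaining 22 MB)
P8 (20 MB) → memory block 3 (remaining 15 MB)
P9 (23 MB) → memory block 5 (remaining 41 MB)
P10 (39 MB) → memory block 5 (remaining 2 MB)
P11 (5 MB) → memory block 4 (remaining 17 MB)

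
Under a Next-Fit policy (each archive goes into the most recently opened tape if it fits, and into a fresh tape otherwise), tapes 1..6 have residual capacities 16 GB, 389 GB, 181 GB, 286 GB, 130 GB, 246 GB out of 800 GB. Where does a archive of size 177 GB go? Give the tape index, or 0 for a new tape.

6

Next-Fit only looks at tape 6, which has 246 GB free.
177 GB fits there.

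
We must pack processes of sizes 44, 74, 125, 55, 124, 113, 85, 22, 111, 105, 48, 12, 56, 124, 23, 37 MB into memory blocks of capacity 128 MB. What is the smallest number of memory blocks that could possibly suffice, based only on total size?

Total size = 44 + 74 + 125 + 55 + 124 + 113 + 85 + 22 + 111 + 105 + 48 + 12 + 56 + 124 + 23 + 37 = 1158 MB.
⌈1158 / 128⌉ = 10.

10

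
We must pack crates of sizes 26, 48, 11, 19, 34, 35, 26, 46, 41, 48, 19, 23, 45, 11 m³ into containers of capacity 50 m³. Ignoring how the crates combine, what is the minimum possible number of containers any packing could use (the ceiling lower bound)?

Total size = 26 + 48 + 11 + 19 + 34 + 35 + 26 + 46 + 41 + 48 + 19 + 23 + 45 + 11 = 432 m³.
⌈432 / 50⌉ = 9.

9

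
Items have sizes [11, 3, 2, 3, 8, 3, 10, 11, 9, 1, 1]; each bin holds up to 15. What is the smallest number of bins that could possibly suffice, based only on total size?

Total size = 11 + 3 + 2 + 3 + 8 + 3 + 10 + 11 + 9 + 1 + 1 = 62.
⌈62 / 15⌉ = 5.

5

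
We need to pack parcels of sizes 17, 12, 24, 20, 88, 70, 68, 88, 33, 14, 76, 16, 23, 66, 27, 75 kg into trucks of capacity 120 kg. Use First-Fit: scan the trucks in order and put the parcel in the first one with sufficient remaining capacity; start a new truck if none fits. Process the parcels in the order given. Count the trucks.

17 kg → truck 1 (remaining 103 kg)
12 kg → truck 1 (remaining 91 kg)
24 kg → truck 1 (remaining 67 kg)
20 kg → truck 1 (remaining 47 kg)
88 kg → truck 2 (remaining 32 kg)
70 kg → truck 3 (remaining 50 kg)
68 kg → truck 4 (remaining 52 kg)
88 kg → truck 5 (remaining 32 kg)
33 kg → truck 1 (remaining 14 kg)
14 kg → truck 1 (remaining 0 kg)
76 kg → truck 6 (remaining 44 kg)
16 kg → truck 2 (remaining 16 kg)
23 kg → truck 3 (remaining 27 kg)
66 kg → truck 7 (remaining 54 kg)
27 kg → truck 3 (remaining 0 kg)
75 kg → truck 8 (remaining 45 kg)
Final trucks: [17,12,24,20,33,14] [88,16] [70,23,27] [68] [88] [76] [66] [75].

8 trucks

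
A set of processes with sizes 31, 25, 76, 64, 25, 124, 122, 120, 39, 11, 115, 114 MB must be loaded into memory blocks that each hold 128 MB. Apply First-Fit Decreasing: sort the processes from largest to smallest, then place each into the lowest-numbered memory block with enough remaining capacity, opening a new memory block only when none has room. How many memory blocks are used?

Sorted descending: 124, 122, 120, 115, 114, 76, 64, 39, 31, 25, 25, 11.
124 MB → memory block 1 (remaining 4 MB)
122 MB → memory block 2 (remaining 6 MB)
120 MB → memory block 3 (remaining 8 MB)
115 MB → memory block 4 (remaining 13 MB)
114 MB → memory block 5 (remaining 14 MB)
76 MB → memory block 6 (remaining 52 MB)
64 MB → memory block 7 (remaining 64 MB)
39 MB → memory block 6 (remaining 13 MB)
31 MB → memory block 7 (remaining 33 MB)
25 MB → memory block 7 (remaining 8 MB)
25 MB → memory block 8 (remaining 103 MB)
11 MB → memory block 4 (remaining 2 MB)

8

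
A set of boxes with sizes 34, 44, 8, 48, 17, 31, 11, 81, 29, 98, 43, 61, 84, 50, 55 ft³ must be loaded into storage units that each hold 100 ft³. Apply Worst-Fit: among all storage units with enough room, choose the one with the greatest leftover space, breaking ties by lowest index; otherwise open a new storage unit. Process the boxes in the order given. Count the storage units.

34 ft³ → storage unit 1 (remaining 66 ft³)
44 ft³ → storage unit 1 (remaining 22 ft³)
8 ft³ → storage unit 1 (remaining 14 ft³)
48 ft³ → storage unit 2 (remaining 52 ft³)
17 ft³ → storage unit 2 (remaining 35 ft³)
31 ft³ → storage unit 2 (remaining 4 ft³)
11 ft³ → storage unit 1 (remaining 3 ft³)
81 ft³ → storage unit 3 (remaining 19 ft³)
29 ft³ → storage unit 4 (remaining 71 ft³)
98 ft³ → storage unit 5 (remaining 2 ft³)
43 ft³ → storage unit 4 (remaining 28 ft³)
61 ft³ → storage unit 6 (remaining 39 ft³)
84 ft³ → storage unit 7 (remaining 16 ft³)
50 ft³ → storage unit 8 (remaining 50 ft³)
55 ft³ → storage unit 9 (remaining 45 ft³)

9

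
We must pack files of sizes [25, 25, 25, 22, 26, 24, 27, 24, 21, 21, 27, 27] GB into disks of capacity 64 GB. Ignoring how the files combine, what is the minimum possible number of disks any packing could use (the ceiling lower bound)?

Total size = 25 + 25 + 25 + 22 + 26 + 24 + 27 + 24 + 21 + 21 + 27 + 27 = 294 GB.
⌈294 / 64⌉ = 5.

5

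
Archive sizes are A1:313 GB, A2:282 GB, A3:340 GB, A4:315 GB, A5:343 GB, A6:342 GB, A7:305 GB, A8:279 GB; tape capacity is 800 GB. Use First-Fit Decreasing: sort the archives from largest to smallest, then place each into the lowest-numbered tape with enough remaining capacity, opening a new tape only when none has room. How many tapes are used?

4 tapes

Sorted descending: 343, 342, 340, 315, 313, 305, 282, 279.
343 GB → tape 1 (remaining 457 GB)
342 GB → tape 1 (remaining 115 GB)
340 GB → tape 2 (remaining 460 GB)
315 GB → tape 2 (remaining 145 GB)
313 GB → tape 3 (remaining 487 GB)
305 GB → tape 3 (remaining 182 GB)
282 GB → tape 4 (remaining 518 GB)
279 GB → tape 4 (remaining 239 GB)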